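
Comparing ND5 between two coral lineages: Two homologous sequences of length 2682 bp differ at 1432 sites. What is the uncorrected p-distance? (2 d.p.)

0.53

p = 1432/2682 = 0.533929… ≈ 0.53 (to 2 d.p.).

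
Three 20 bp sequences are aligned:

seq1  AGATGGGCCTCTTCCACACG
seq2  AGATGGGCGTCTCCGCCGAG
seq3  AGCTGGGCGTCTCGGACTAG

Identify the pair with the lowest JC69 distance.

seq2 and seq3

seq1–seq2: 6/20 differ, p = 0.300, d = 0.383.
seq1–seq3: 7/20 differ, p = 0.350, d = 0.471.
seq2–seq3: 4/20 differ, p = 0.200, d = 0.233.
The smallest distance is between seq2 and seq3.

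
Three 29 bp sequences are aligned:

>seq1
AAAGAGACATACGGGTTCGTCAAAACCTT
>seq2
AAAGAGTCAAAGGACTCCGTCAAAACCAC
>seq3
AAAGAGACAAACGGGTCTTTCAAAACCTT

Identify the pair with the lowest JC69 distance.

seq1–seq2: 8/29 differ, p = 0.276, d = 0.344.
seq1–seq3: 4/29 differ, p = 0.138, d = 0.152.
seq2–seq3: 8/29 differ, p = 0.276, d = 0.344.
The smallest distance is between seq1 and seq3.

seq1 and seq3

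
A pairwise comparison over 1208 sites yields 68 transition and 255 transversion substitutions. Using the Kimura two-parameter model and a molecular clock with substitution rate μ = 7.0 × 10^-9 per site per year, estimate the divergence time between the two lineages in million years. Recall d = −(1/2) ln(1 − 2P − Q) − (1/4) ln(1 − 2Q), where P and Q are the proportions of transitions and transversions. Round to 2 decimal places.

P = 68/1208 ≈ 0.056291 and Q = 255/1208 ≈ 0.211093.
Under the Kimura two-parameter model, d = −½ ln(1 − 2P − Q) − ¼ ln(1 − 2Q).
1 − 2P − Q = 0.676325, giving −½ ln(0.676325) = 0.195541.
1 − 2Q = 0.577814, giving −¼ ln(0.577814) = 0.137126.
d = 0.195541 + 0.137126 = 0.332667.
Under a molecular clock d = 2μt, so t = d/(2μ) = 0.332667 / (2 × 7.0 × 10^-9) = 23.76 million years.

23.76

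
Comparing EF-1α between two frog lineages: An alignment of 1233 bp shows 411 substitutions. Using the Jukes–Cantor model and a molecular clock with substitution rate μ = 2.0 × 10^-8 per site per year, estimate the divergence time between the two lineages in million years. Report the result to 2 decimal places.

p = 411/1233 ≈ 0.333333.
d = −(3/4) ln(1 − 4p/3) = −0.75 ln(1 − 0.444444) = −0.75 ln(0.555556)
  = −0.75 × (-0.587786) = 0.440840 substitutions/site.
Under a molecular clock d = 2μt, so t = d/(2μ) = 0.440840 / (2 × 2.0 × 10^-8) = 11.02 million years.

11.02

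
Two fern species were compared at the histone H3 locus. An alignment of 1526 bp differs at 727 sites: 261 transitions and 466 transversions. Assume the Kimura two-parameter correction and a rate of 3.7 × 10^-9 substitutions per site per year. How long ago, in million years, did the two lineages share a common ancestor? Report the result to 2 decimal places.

P = 261/1526 ≈ 0.171035 and Q = 466/1526 ≈ 0.305374.
Under the Kimura two-parameter model, d = −½ ln(1 − 2P − Q) − ¼ ln(1 − 2Q).
1 − 2P − Q = 0.352556, giving −½ ln(0.352556) = 0.521273.
1 − 2Q = 0.389252, giving −¼ ln(0.389252) = 0.235882.
d = 0.521273 + 0.235882 = 0.757155.
Under a molecular clock d = 2μt, so t = d/(2μ) = 0.757155 / (2 × 3.7 × 10^-9) = 102.32 million years.

102.32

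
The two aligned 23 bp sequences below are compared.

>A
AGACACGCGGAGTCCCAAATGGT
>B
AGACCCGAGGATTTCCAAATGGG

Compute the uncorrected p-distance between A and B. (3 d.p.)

The sequences differ at 5 of 23 positions (sites 5, 8, 12, 14, 23).
p = 5/23 = 0.217391… ≈ 0.217 (to 3 d.p.).

0.217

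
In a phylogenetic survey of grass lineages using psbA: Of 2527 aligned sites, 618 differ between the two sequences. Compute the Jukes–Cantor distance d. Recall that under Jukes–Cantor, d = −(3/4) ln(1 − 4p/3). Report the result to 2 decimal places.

p = 618/2527 ≈ 0.244559.
d = −(3/4) ln(1 − 4p/3) = −0.75 ln(1 − 0.326079) = −0.75 ln(0.673921)
  = −0.75 × (-0.394642) = 0.295982 substitutions/site.

0.30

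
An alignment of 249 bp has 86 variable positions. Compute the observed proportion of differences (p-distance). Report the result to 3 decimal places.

0.345

p = 86/249 = 0.345381… ≈ 0.345 (to 3 d.p.).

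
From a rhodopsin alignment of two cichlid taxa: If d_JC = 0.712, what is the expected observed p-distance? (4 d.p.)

p = (3/4)(1 − e^(−4d/3)) = 0.75 × (1 − e^(-0.949333)) = 0.75 × (1 − 0.386999) = 0.459751.

0.4598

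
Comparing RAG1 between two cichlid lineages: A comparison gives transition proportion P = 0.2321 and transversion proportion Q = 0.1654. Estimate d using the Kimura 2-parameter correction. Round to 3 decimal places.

0.597

Under the Kimura two-parameter model, d = −½ ln(1 − 2P − Q) − ¼ ln(1 − 2Q).
1 − 2P − Q = 0.3704, giving −½ ln(0.3704) = 0.496586.
1 − 2Q = 0.6692, giving −¼ ln(0.6692) = 0.100418.
d = 0.496586 + 0.100418 = 0.597004.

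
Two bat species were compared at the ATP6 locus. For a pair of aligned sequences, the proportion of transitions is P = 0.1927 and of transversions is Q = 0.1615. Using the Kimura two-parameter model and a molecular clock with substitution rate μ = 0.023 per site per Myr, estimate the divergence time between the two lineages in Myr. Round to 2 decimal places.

Under the Kimura two-parameter model, d = −½ ln(1 − 2P − Q) − ¼ ln(1 − 2Q).
1 − 2P − Q = 0.4531, giving −½ ln(0.4531) = 0.395821.
1 − 2Q = 0.677, giving −¼ ln(0.677) = 0.097521.
d = 0.395821 + 0.097521 = 0.493342.
Under a molecular clock d = 2μt, so t = d/(2μ) = 0.493342 / (2 × 0.023) = 10.72 Myr.

10.72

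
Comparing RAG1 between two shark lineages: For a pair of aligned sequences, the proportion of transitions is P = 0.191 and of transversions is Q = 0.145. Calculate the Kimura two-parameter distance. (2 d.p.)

Under the Kimura two-parameter model, d = −½ ln(1 − 2P − Q) − ¼ ln(1 − 2Q).
1 − 2P − Q = 0.473, giving −½ ln(0.473) = 0.374330.
1 − 2Q = 0.71, giving −¼ ln(0.71) = 0.085623.
d = 0.374330 + 0.085623 = 0.459953.

0.46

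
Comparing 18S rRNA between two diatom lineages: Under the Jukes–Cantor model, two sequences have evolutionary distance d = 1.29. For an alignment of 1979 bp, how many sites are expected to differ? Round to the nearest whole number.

1218

Invert JC69: p = (3/4)(1 − e^(−4d/3)) = 0.75 × (1 − e^(-1.72)) = 0.75 × (1 − 0.179066) = 0.615701.
Expected differing sites = pL ≈ 0.615701 × 1979 = 1218.472279 ≈ 1218.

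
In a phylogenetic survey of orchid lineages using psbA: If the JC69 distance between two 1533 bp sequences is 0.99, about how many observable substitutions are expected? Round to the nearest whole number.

Invert JC69: p = (3/4)(1 − e^(−4d/3)) = 0.75 × (1 − e^(-1.32)) = 0.75 × (1 − 0.267135) = 0.549649.
Expected differing sites = pL ≈ 0.549649 × 1533 = 842.611917 ≈ 843.

843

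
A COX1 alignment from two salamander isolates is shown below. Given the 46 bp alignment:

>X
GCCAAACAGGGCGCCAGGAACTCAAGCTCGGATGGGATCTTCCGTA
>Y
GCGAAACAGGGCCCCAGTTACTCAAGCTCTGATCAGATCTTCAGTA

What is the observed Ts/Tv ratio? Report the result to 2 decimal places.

0.14

Transitions are A↔G and C↔T; transversions are all other mismatches.
Transitions: 1. Transversions: 7.
R = 1/7 = 0.142857… ≈ 0.14 (to 2 d.p.).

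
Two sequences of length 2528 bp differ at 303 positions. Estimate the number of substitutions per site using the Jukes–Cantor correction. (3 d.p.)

0.131

p = 303/2528 ≈ 0.119858.
d = −(3/4) ln(1 − 4p/3) = −0.75 ln(1 − 0.159811) = −0.75 ln(0.840189)
  = −0.75 × (-0.174128) = 0.130596 substitutions/site.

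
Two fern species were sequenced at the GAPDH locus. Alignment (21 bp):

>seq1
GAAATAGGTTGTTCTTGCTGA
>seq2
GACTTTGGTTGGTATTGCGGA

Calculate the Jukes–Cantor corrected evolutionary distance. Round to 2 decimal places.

The sequences differ at 6 of 21 sites (3, 4, 6, 12, 14, 19), so p = 6/21 ≈ 0.285714.
d = −(3/4) ln(1 − 4p/3) = −0.75 ln(1 − 0.380952) = −0.75 ln(0.619048)
  = −0.75 × (-0.479572) = 0.359679 substitutions/site.

0.36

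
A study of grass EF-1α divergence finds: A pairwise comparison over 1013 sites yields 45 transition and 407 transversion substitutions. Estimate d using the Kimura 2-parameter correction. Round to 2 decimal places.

0.74

P = 45/1013 ≈ 0.044423 and Q = 407/1013 ≈ 0.401777.
Under the Kimura two-parameter model, d = −½ ln(1 − 2P − Q) − ¼ ln(1 − 2Q).
1 − 2P − Q = 0.509377, giving −½ ln(0.509377) = 0.337283.
1 − 2Q = 0.196446, giving −¼ ln(0.196446) = 0.406842.
d = 0.337283 + 0.406842 = 0.744125.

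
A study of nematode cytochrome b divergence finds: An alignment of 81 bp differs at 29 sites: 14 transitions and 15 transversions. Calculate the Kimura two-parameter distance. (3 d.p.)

0.494

P = 14/81 ≈ 0.17284 and Q = 15/81 ≈ 0.185185.
Under the Kimura two-parameter model, d = −½ ln(1 − 2P − Q) − ¼ ln(1 − 2Q).
1 − 2P − Q = 0.469135, giving −½ ln(0.469135) = 0.378432.
1 − 2Q = 0.62963, giving −¼ ln(0.62963) = 0.115656.
d = 0.378432 + 0.115656 = 0.494088.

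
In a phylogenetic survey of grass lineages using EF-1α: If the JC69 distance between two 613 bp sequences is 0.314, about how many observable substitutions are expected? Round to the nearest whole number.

157

Invert JC69: p = (3/4)(1 − e^(−4d/3)) = 0.75 × (1 − e^(-0.418667)) = 0.75 × (1 − 0.657923) = 0.256558.
Expected differing sites = pL ≈ 0.256558 × 613 = 157.270054 ≈ 157.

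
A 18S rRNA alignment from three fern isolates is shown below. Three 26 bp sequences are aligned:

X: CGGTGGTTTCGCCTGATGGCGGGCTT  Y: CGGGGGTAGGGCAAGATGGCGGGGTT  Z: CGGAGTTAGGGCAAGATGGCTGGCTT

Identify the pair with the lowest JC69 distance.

X–Y: 7/26 differ, p = 0.269, d = 0.334.
X–Z: 8/26 differ, p = 0.308, d = 0.396.
Y–Z: 4/26 differ, p = 0.154, d = 0.172.
The smallest distance is between Y and Z.

Y and Z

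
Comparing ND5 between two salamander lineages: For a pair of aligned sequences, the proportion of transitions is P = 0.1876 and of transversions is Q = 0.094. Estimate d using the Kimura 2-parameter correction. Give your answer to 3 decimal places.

Under the Kimura two-parameter model, d = −½ ln(1 − 2P − Q) − ¼ ln(1 − 2Q).
1 − 2P − Q = 0.5308, giving −½ ln(0.5308) = 0.316685.
1 − 2Q = 0.812, giving −¼ ln(0.812) = 0.052064.
d = 0.316685 + 0.052064 = 0.368749.

0.369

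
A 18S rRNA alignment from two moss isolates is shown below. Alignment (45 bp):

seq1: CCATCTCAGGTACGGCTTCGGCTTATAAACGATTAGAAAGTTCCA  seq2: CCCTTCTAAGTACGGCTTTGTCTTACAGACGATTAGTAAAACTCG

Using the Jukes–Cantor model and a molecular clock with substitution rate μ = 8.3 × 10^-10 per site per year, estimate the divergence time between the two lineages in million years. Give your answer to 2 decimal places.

The sequences differ at 15 of 45 sites, so p = 15/45 ≈ 0.333333.
d = −(3/4) ln(1 − 4p/3) = −0.75 ln(1 − 0.444444) = −0.75 ln(0.555556)
  = −0.75 × (-0.587786) = 0.440840 substitutions/site.
Under a molecular clock d = 2μt, so t = d/(2μ) = 0.440840 / (2 × 8.3 × 10^-10) = 265.57 million years.

265.57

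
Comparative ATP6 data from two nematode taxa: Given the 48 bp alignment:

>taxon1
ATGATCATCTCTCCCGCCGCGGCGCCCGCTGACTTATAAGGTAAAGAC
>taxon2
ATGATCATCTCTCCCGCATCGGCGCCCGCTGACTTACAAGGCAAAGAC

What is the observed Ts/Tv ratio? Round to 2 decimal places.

Transitions are A↔G and C↔T; transversions are all other mismatches.
Transitions: 2. Transversions: 2.
R = 2/2 = 1.00.

1.00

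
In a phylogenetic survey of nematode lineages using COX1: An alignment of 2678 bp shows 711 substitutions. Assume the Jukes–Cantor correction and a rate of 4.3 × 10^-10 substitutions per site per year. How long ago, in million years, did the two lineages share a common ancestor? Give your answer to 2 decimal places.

381.06

p = 711/2678 ≈ 0.265497.
d = −(3/4) ln(1 − 4p/3) = −0.75 ln(1 − 0.353996) = −0.75 ln(0.646004)
  = −0.75 × (-0.436950) = 0.327713 substitutions/site.
Under a molecular clock d = 2μt, so t = d/(2μ) = 0.327713 / (2 × 4.3 × 10^-10) = 381.06 million years.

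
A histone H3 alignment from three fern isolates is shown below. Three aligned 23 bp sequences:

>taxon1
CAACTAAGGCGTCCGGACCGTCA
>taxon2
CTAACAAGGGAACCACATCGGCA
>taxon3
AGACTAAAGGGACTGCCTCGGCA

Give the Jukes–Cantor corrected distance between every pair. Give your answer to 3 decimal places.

taxon1–taxon2: 10/23 sites differ → p ≈ 0.434783, d = −0.75 ln(1 − 0.579711) = 0.650110 ≈ 0.650.
taxon1–taxon3: 10/23 sites differ → p ≈ 0.434783, d = −0.75 ln(1 − 0.579711) = 0.650110 ≈ 0.650.
taxon2–taxon3: 9/23 sites differ → p ≈ 0.391304, d = −0.75 ln(1 − 0.521739) = 0.553199 ≈ 0.553.

d(taxon1,taxon2) = 0.650, d(taxon1,taxon3) = 0.650, d(taxon2,taxon3) = 0.553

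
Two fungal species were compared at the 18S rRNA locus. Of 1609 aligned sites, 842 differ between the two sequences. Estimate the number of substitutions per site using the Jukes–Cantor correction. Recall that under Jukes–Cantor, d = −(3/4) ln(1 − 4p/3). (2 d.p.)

0.90

p = 842/1609 ≈ 0.523306.
d = −(3/4) ln(1 − 4p/3) = −0.75 ln(1 − 0.697741) = −0.75 ln(0.302259)
  = −0.75 × (-1.196471) = 0.897353 substitutions/site.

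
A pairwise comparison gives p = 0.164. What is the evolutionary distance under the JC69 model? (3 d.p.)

d = −(3/4) ln(1 − 4p/3) = −0.75 ln(1 − 0.218667) = −0.75 ln(0.781333)
  = −0.75 × (-0.246754) = 0.185066 substitutions/site.

0.185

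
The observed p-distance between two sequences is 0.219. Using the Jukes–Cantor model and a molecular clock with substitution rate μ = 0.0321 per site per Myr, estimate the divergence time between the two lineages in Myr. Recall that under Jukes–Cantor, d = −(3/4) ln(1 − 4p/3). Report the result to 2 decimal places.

4.03

d = −(3/4) ln(1 − 4p/3) = −0.75 ln(1 − 0.292) = −0.75 ln(0.708)
  = −0.75 × (-0.345311) = 0.258983 substitutions/site.
Under a molecular clock d = 2μt, so t = d/(2μ) = 0.258983 / (2 × 0.0321) = 4.03 Myr.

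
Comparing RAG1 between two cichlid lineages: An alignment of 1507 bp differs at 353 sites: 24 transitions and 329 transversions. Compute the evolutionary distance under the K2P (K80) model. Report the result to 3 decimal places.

P = 24/1507 ≈ 0.015926 and Q = 329/1507 ≈ 0.218315.
Under the Kimura two-parameter model, d = −½ ln(1 − 2P − Q) − ¼ ln(1 − 2Q).
1 − 2P − Q = 0.749833, giving −½ ln(0.749833) = 0.143952.
1 − 2Q = 0.56337, giving −¼ ln(0.56337) = 0.143455.
d = 0.143952 + 0.143455 = 0.287407.

0.287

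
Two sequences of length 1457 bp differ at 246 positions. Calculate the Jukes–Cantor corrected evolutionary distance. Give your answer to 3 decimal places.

p = 246/1457 ≈ 0.16884.
d = −(3/4) ln(1 − 4p/3) = −0.75 ln(1 − 0.22512) = −0.75 ln(0.77488)
  = −0.75 × (-0.255047) = 0.191285 substitutions/site.

0.191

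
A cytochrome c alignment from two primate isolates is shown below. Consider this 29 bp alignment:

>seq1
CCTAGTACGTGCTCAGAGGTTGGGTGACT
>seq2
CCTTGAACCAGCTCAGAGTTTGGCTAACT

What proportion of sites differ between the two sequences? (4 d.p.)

The sequences differ at 7 of 29 positions (sites 4, 6, 9, 10, 19, 24, 26).
p = 7/29 = 0.241379… ≈ 0.2414 (to 4 d.p.).

0.2414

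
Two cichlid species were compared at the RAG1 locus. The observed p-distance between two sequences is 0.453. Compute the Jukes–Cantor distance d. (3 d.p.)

0.695

d = −(3/4) ln(1 − 4p/3) = −0.75 ln(1 − 0.604) = −0.75 ln(0.396)
  = −0.75 × (-0.926341) = 0.694756 substitutions/site.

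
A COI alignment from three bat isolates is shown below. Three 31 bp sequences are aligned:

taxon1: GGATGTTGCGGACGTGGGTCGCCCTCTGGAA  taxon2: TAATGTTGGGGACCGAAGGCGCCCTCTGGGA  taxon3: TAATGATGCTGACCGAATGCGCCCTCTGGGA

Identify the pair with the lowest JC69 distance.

taxon2 and taxon3

taxon1–taxon2: 9/31 differ, p = 0.290, d = 0.367.
taxon1–taxon3: 11/31 differ, p = 0.355, d = 0.481.
taxon2–taxon3: 4/31 differ, p = 0.129, d = 0.142.
The smallest distance is between taxon2 and taxon3.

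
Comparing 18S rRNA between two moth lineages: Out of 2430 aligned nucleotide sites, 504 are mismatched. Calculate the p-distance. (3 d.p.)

p = 504/2430 = 0.207407… ≈ 0.207 (to 3 d.p.).

0.207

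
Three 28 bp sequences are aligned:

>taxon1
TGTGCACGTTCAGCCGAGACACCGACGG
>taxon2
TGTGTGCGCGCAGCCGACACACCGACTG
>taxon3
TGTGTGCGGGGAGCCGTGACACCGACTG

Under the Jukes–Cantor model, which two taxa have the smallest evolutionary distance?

taxon1–taxon2: 6/28 differ, p = 0.214, d = 0.252.
taxon1–taxon3: 7/28 differ, p = 0.250, d = 0.304.
taxon2–taxon3: 4/28 differ, p = 0.143, d = 0.158.
The smallest distance is between taxon2 and taxon3.

taxon2 and taxon3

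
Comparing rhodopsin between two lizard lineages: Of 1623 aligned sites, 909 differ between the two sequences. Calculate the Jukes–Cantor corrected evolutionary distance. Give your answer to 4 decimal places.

1.0301

p = 909/1623 ≈ 0.560074.
d = −(3/4) ln(1 − 4p/3) = −0.75 ln(1 − 0.746765) = −0.75 ln(0.253235)
  = −0.75 × (-1.373437) = 1.030078 substitutions/site.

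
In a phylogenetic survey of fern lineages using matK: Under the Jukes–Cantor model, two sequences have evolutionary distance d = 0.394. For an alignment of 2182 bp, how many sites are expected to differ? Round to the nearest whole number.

Invert JC69: p = (3/4)(1 − e^(−4d/3)) = 0.75 × (1 − e^(-0.525333)) = 0.75 × (1 − 0.591358) = 0.306482.
Expected differing sites = pL ≈ 0.306482 × 2182 = 668.743724 ≈ 669.

669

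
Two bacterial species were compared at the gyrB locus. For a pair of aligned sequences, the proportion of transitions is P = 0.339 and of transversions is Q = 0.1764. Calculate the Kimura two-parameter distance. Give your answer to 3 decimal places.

Under the Kimura two-parameter model, d = −½ ln(1 − 2P − Q) − ¼ ln(1 − 2Q).
1 − 2P − Q = 0.1456, giving −½ ln(0.1456) = 0.963446.
1 − 2Q = 0.6472, giving −¼ ln(0.6472) = 0.108775.
d = 0.963446 + 0.108775 = 1.072221.

1.072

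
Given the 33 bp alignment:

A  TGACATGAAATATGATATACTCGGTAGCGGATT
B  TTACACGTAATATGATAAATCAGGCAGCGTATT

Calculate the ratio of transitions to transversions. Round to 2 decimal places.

0.80

Transitions are A↔G and C↔T; transversions are all other mismatches.
Transitions: 4. Transversions: 5.
R = 4/5 = 0.80.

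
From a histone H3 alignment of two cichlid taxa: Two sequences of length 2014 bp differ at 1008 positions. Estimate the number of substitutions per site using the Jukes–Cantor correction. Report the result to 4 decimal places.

0.8255

p = 1008/2014 ≈ 0.500497.
d = −(3/4) ln(1 − 4p/3) = −0.75 ln(1 − 0.667329) = −0.75 ln(0.332671)
  = −0.75 × (-1.100601) = 0.825451 substitutions/site.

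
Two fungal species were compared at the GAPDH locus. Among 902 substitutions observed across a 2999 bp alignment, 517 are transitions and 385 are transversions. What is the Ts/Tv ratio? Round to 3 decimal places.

R = 517/385 = 1.342857… ≈ 1.343 (to 3 d.p.).

1.343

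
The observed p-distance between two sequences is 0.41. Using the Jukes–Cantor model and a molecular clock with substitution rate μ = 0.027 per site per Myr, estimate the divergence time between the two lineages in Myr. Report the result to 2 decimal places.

d = −(3/4) ln(1 − 4p/3) = −0.75 ln(1 − 0.546667) = −0.75 ln(0.453333)
  = −0.75 × (-0.791128) = 0.593346 substitutions/site.
Under a molecular clock d = 2μt, so t = d/(2μ) = 0.593346 / (2 × 0.027) = 10.99 Myr.

10.99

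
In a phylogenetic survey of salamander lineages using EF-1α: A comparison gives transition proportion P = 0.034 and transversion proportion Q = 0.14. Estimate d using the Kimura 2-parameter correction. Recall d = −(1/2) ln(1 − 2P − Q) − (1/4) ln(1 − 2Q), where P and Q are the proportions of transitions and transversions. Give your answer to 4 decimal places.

0.1987

Under the Kimura two-parameter model, d = −½ ln(1 − 2P − Q) − ¼ ln(1 − 2Q).
1 − 2P − Q = 0.792, giving −½ ln(0.792) = 0.116597.
1 − 2Q = 0.72, giving −¼ ln(0.72) = 0.082126.
d = 0.116597 + 0.082126 = 0.198723.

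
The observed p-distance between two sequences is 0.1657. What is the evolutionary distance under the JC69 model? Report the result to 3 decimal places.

0.187

d = −(3/4) ln(1 − 4p/3) = −0.75 ln(1 − 0.220933) = −0.75 ln(0.779067)
  = −0.75 × (-0.249658) = 0.187244 substitutions/site.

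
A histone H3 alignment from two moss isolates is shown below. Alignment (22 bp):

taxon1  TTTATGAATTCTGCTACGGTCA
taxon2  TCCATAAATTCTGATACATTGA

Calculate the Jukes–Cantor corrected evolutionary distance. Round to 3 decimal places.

The sequences differ at 7 of 22 sites (2, 3, 6, 14, 18, 19, 21), so p = 7/22 ≈ 0.318182.
d = −(3/4) ln(1 − 4p/3) = −0.75 ln(1 − 0.424243) = −0.75 ln(0.575757)
  = −0.75 × (-0.552070) = 0.414053 substitutions/site.

0.414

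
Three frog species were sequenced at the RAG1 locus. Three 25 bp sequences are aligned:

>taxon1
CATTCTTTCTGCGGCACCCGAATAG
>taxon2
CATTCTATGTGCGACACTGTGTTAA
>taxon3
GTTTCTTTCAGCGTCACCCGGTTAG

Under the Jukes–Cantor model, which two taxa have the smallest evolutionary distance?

taxon1–taxon2: 9/25 differ, p = 0.360, d = 0.490.
taxon1–taxon3: 6/25 differ, p = 0.240, d = 0.289.
taxon2–taxon3: 10/25 differ, p = 0.400, d = 0.572.
The smallest distance is between taxon1 and taxon3.

taxon1 and taxon3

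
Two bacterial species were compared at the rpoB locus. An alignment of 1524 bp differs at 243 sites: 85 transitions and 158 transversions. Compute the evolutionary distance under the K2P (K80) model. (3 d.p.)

P = 85/1524 ≈ 0.055774 and Q = 158/1524 ≈ 0.103675.
Under the Kimura two-parameter model, d = −½ ln(1 − 2P − Q) − ¼ ln(1 − 2Q).
1 − 2P − Q = 0.784777, giving −½ ln(0.784777) = 0.121178.
1 − 2Q = 0.79265, giving −¼ ln(0.79265) = 0.058093.
d = 0.121178 + 0.058093 = 0.179271.

0.179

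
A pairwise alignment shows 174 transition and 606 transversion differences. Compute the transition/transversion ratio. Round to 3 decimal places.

R = 174/606 = 0.287128… ≈ 0.287 (to 3 d.p.).

0.287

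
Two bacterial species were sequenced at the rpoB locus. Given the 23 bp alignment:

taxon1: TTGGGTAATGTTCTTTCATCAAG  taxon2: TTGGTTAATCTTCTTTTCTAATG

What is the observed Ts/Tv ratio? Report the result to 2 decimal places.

Transitions are A↔G and C↔T; transversions are all other mismatches.
Transitions: 1. Transversions: 5.
R = 1/5 = 0.20.

0.20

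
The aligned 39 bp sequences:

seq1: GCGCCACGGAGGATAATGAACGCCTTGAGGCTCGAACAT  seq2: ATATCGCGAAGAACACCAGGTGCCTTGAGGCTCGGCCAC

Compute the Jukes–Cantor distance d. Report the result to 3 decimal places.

The sequences differ at 17 of 39 sites, so p = 17/39 ≈ 0.435897.
d = −(3/4) ln(1 − 4p/3) = −0.75 ln(1 − 0.581196) = −0.75 ln(0.418804)
  = −0.75 × (-0.870352) = 0.652764 substitutions/site.

0.653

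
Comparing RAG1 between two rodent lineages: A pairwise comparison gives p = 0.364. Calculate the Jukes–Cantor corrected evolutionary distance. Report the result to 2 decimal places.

d = −(3/4) ln(1 − 4p/3) = −0.75 ln(1 − 0.485333) = −0.75 ln(0.514667)
  = −0.75 × (-0.664235) = 0.498176 substitutions/site.

0.50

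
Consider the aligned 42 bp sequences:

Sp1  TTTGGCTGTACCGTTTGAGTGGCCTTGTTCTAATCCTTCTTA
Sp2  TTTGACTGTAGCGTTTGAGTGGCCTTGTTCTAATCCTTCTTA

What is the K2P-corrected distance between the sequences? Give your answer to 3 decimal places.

Of 42 sites, 1 differences are transitions and 1 are transversions, so P = 1/42 ≈ 0.02381 and Q = 1/42 ≈ 0.02381.
Under the Kimura two-parameter model, d = −½ ln(1 − 2P − Q) − ¼ ln(1 − 2Q).
1 − 2P − Q = 0.92857, giving −½ ln(0.92857) = 0.037055.
1 − 2Q = 0.95238, giving −¼ ln(0.95238) = 0.012198.
d = 0.037055 + 0.012198 = 0.049253.

0.049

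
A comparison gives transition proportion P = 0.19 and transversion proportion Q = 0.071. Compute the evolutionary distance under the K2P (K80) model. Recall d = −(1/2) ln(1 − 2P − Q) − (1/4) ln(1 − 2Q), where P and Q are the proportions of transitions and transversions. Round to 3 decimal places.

0.338

Under the Kimura two-parameter model, d = −½ ln(1 − 2P − Q) − ¼ ln(1 − 2Q).
1 − 2P − Q = 0.549, giving −½ ln(0.549) = 0.299828.
1 − 2Q = 0.858, giving −¼ ln(0.858) = 0.038288.
d = 0.299828 + 0.038288 = 0.338116.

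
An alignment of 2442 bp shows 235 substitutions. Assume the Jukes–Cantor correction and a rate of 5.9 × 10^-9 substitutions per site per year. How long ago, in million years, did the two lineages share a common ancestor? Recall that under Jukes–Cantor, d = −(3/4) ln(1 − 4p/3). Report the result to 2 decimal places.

p = 235/2442 ≈ 0.096233.
d = −(3/4) ln(1 − 4p/3) = −0.75 ln(1 − 0.128311) = −0.75 ln(0.871689)
  = −0.75 × (-0.137323) = 0.102992 substitutions/site.
Under a molecular clock d = 2μt, so t = d/(2μ) = 0.102992 / (2 × 5.9 × 10^-9) = 8.73 million years.

8.73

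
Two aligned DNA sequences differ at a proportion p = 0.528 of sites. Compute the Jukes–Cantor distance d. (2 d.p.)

0.91

d = −(3/4) ln(1 − 4p/3) = −0.75 ln(1 − 0.704) = −0.75 ln(0.296)
  = −0.75 × (-1.217396) = 0.913047 substitutions/site.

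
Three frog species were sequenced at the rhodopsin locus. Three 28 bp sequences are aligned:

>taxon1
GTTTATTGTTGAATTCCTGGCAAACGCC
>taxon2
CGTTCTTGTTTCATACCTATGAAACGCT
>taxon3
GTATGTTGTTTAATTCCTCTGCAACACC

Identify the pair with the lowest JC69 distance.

taxon1–taxon2: 10/28 differ, p = 0.357, d = 0.485.
taxon1–taxon3: 8/28 differ, p = 0.286, d = 0.360.
taxon2–taxon3: 10/28 differ, p = 0.357, d = 0.485.
The smallest distance is between taxon1 and taxon3.

taxon1 and taxon3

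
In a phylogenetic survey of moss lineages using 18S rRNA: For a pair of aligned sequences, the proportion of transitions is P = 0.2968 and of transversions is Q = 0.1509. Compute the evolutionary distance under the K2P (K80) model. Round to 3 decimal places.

0.772

Under the Kimura two-parameter model, d = −½ ln(1 − 2P − Q) − ¼ ln(1 − 2Q).
1 − 2P − Q = 0.2555, giving −½ ln(0.2555) = 0.682266.
1 − 2Q = 0.6982, giving −¼ ln(0.6982) = 0.089812.
d = 0.682266 + 0.089812 = 0.772078.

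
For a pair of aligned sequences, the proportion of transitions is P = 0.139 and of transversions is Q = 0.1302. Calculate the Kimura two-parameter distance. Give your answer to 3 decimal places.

0.338

Under the Kimura two-parameter model, d = −½ ln(1 − 2P − Q) − ¼ ln(1 − 2Q).
1 − 2P − Q = 0.5918, giving −½ ln(0.5918) = 0.262293.
1 − 2Q = 0.7396, giving −¼ ln(0.7396) = 0.075411.
d = 0.262293 + 0.075411 = 0.337704.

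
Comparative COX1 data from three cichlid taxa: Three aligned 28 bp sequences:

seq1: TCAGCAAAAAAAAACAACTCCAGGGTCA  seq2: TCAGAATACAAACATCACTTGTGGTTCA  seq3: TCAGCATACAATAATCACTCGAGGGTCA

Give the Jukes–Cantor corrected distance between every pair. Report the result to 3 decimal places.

d(seq1,seq2) = 0.485, d(seq1,seq3) = 0.252, d(seq2,seq3) = 0.252

seq1–seq2: 10/28 sites differ → p ≈ 0.357143, d = −0.75 ln(1 − 0.476191) = 0.484971 ≈ 0.485.
seq1–seq3: 6/28 sites differ → p ≈ 0.214286, d = −0.75 ln(1 − 0.285715) = 0.252355 ≈ 0.252.
seq2–seq3: 6/28 sites differ → p ≈ 0.214286, d = −0.75 ln(1 − 0.285715) = 0.252355 ≈ 0.252.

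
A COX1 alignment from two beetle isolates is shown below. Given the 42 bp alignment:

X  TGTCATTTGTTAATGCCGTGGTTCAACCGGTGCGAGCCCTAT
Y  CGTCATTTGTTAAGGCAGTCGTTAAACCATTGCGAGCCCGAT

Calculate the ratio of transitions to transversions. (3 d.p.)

Transitions are A↔G and C↔T; transversions are all other mismatches.
Transitions: 2. Transversions: 6.
R = 2/6 = 0.333333… ≈ 0.333 (to 3 d.p.).

0.333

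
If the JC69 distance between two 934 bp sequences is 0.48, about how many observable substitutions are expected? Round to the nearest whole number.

331

Invert JC69: p = (3/4)(1 − e^(−4d/3)) = 0.75 × (1 − e^(-0.64)) = 0.75 × (1 − 0.527292) = 0.354531.
Expected differing sites = pL ≈ 0.354531 × 934 = 331.131954 ≈ 331.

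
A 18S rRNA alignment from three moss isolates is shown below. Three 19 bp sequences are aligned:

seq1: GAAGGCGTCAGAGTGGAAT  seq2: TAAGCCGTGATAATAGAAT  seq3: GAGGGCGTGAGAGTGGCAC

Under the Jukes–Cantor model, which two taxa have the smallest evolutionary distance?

seq1 and seq3

seq1–seq2: 6/19 differ, p = 0.316, d = 0.410.
seq1–seq3: 4/19 differ, p = 0.211, d = 0.247.
seq2–seq3: 8/19 differ, p = 0.421, d = 0.618.
The smallest distance is between seq1 and seq3.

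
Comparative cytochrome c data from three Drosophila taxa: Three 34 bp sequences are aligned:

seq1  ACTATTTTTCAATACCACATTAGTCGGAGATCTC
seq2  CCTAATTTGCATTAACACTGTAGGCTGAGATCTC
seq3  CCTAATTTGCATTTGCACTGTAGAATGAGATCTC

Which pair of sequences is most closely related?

seq2 and seq3

seq1–seq2: 9/34 differ, p = 0.265, d = 0.326.
seq1–seq3: 11/34 differ, p = 0.324, d = 0.423.
seq2–seq3: 4/34 differ, p = 0.118, d = 0.128.
The smallest distance is between seq2 and seq3.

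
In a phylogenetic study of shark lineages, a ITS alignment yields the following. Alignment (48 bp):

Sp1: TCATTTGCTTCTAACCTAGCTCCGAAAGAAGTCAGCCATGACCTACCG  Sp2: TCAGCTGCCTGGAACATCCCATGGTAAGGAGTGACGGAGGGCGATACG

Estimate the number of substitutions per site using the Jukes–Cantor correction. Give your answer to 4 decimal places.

The sequences differ at 23 of 48 sites, so p = 23/48 ≈ 0.479167.
d = −(3/4) ln(1 − 4p/3) = −0.75 ln(1 − 0.638889) = −0.75 ln(0.361111)
  = −0.75 × (-1.018570) = 0.763928 substitutions/site.

0.7639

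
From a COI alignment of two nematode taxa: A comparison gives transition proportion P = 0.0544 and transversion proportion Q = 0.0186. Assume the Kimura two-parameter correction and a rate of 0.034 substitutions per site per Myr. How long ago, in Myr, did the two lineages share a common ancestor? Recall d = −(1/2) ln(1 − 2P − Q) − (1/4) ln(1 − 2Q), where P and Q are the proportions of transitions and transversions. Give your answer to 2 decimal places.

1.14

Under the Kimura two-parameter model, d = −½ ln(1 − 2P − Q) − ¼ ln(1 − 2Q).
1 − 2P − Q = 0.8726, giving −½ ln(0.8726) = 0.068139.
1 − 2Q = 0.9628, giving −¼ ln(0.9628) = 0.009477.
d = 0.068139 + 0.009477 = 0.077616.
Under a molecular clock d = 2μt, so t = d/(2μ) = 0.077616 / (2 × 0.034) = 1.14 Myr.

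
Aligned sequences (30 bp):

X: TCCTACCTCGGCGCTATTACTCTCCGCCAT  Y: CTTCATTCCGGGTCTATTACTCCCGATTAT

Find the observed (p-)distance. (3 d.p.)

The sequences differ at 14 of 30 positions.
p = 14/30 = 0.466666… ≈ 0.467 (to 3 d.p.).

0.467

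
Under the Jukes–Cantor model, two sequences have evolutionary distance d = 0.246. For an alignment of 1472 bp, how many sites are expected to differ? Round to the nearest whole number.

309

Invert JC69: p = (3/4)(1 − e^(−4d/3)) = 0.75 × (1 − e^(-0.328)) = 0.75 × (1 − 0.720363) = 0.209728.
Expected differing sites = pL ≈ 0.209728 × 1472 = 308.719616 ≈ 309.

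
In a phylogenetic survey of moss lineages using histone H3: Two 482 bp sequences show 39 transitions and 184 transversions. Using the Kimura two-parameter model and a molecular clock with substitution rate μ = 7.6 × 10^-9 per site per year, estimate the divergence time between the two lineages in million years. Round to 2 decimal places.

49.51

P = 39/482 ≈ 0.080913 and Q = 184/482 ≈ 0.381743.
Under the Kimura two-parameter model, d = −½ ln(1 − 2P − Q) − ¼ ln(1 − 2Q).
1 − 2P − Q = 0.456431, giving −½ ln(0.456431) = 0.392159.
1 − 2Q = 0.236514, giving −¼ ln(0.236514) = 0.360437.
d = 0.392159 + 0.360437 = 0.752596.
Under a molecular clock d = 2μt, so t = d/(2μ) = 0.752596 / (2 × 7.6 × 10^-9) = 49.51 million years.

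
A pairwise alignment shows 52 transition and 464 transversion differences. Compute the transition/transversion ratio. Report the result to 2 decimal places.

R = 52/464 = 0.112068… ≈ 0.11 (to 2 d.p.).

0.11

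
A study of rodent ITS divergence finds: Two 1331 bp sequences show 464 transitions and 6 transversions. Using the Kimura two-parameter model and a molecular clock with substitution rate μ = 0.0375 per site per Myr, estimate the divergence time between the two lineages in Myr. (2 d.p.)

P = 464/1331 ≈ 0.34861 and Q = 6/1331 ≈ 0.004508.
Under the Kimura two-parameter model, d = −½ ln(1 − 2P − Q) − ¼ ln(1 − 2Q).
1 − 2P − Q = 0.298272, giving −½ ln(0.298272) = 0.604875.
1 − 2Q = 0.990984, giving −¼ ln(0.990984) = 0.002264.
d = 0.604875 + 0.002264 = 0.607139.
Under a molecular clock d = 2μt, so t = d/(2μ) = 0.607139 / (2 × 0.0375) = 8.10 Myr.

8.10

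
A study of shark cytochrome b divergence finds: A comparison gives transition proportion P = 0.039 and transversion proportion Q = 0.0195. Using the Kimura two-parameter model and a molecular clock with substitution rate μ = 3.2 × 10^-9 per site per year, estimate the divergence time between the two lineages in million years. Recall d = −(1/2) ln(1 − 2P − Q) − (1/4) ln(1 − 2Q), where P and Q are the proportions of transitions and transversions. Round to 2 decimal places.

9.57

Under the Kimura two-parameter model, d = −½ ln(1 − 2P − Q) − ¼ ln(1 − 2Q).
1 − 2P − Q = 0.9025, giving −½ ln(0.9025) = 0.051293.
1 − 2Q = 0.961, giving −¼ ln(0.961) = 0.009945.
d = 0.051293 + 0.009945 = 0.061238.
Under a molecular clock d = 2μt, so t = d/(2μ) = 0.061238 / (2 × 3.2 × 10^-9) = 9.57 million years.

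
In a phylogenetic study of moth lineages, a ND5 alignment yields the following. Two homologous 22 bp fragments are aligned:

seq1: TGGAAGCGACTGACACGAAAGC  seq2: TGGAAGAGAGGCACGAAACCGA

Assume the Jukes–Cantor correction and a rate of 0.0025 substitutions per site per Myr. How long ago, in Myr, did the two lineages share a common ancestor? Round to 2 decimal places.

139.73

The sequences differ at 10 of 22 sites (7, 10, 11, 12, 15, 16, 17, 19, 20, 22), so p = 10/22 ≈ 0.454545.
d = −(3/4) ln(1 − 4p/3) = −0.75 ln(1 − 0.60606) = −0.75 ln(0.39394)
  = −0.75 × (-0.931557) = 0.698668 substitutions/site.
Under a molecular clock d = 2μt, so t = d/(2μ) = 0.698668 / (2 × 0.0025) = 139.73 Myr.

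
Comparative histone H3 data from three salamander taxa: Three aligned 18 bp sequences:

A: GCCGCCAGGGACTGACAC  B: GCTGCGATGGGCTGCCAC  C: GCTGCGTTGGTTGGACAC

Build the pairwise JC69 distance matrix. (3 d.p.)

A–B: 5/18 sites differ → p ≈ 0.277778, d = −0.75 ln(1 − 0.370371) = 0.346968 ≈ 0.347.
A–C: 7/18 sites differ → p ≈ 0.388889, d = −0.75 ln(1 − 0.518519) = 0.548166 ≈ 0.548.
B–C: 5/18 sites differ → p ≈ 0.277778, d = −0.75 ln(1 − 0.370371) = 0.346968 ≈ 0.347.

d(A,B) = 0.347, d(A,C) = 0.548, d(B,C) = 0.347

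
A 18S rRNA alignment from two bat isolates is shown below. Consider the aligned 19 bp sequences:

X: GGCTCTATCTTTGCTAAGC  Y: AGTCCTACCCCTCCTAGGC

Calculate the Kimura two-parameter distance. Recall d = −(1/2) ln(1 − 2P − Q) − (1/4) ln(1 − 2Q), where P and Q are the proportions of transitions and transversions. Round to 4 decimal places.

Of 19 sites, 7 differences are transitions and 1 are transversions, so P = 7/19 ≈ 0.368421 and Q = 1/19 ≈ 0.052632.
Under the Kimura two-parameter model, d = −½ ln(1 − 2P − Q) − ¼ ln(1 − 2Q).
1 − 2P − Q = 0.210526, giving −½ ln(0.210526) = 0.779073.
1 − 2Q = 0.894736, giving −¼ ln(0.894736) = 0.027807.
d = 0.779073 + 0.027807 = 0.806880.

0.8069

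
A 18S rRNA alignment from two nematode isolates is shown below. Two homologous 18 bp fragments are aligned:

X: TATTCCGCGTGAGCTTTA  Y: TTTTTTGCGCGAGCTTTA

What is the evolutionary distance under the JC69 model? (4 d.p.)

The sequences differ at 4 of 18 sites (2, 5, 6, 10), so p = 4/18 ≈ 0.222222.
d = −(3/4) ln(1 − 4p/3) = −0.75 ln(1 − 0.296296) = −0.75 ln(0.703704)
  = −0.75 × (-0.351397) = 0.263548 substitutions/site.

0.2635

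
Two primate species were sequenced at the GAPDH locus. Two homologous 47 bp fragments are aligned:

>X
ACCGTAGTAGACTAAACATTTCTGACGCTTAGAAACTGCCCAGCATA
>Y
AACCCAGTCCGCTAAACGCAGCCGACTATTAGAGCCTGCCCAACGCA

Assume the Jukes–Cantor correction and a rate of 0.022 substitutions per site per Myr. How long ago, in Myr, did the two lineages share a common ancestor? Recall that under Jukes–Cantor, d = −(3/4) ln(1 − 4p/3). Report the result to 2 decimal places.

The sequences differ at 18 of 47 sites, so p = 18/47 ≈ 0.382979.
d = −(3/4) ln(1 − 4p/3) = −0.75 ln(1 − 0.510639) = −0.75 ln(0.489361)
  = −0.75 × (-0.714655) = 0.535991 substitutions/site.
Under a molecular clock d = 2μt, so t = d/(2μ) = 0.535991 / (2 × 0.022) = 12.18 Myr.

12.18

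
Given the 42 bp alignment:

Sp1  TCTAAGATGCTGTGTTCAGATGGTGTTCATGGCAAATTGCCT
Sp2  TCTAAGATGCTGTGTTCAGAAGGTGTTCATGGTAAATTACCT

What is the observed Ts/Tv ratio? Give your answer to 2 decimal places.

2.00

Transitions are A↔G and C↔T; transversions are all other mismatches.
Transitions: 2. Transversions: 1.
R = 2/1 = 2.00.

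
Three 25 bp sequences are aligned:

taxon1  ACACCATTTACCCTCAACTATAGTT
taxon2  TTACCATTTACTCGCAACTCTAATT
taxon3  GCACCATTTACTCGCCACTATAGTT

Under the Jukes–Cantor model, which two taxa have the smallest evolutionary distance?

taxon1–taxon2: 6/25 differ, p = 0.240, d = 0.289.
taxon1–taxon3: 4/25 differ, p = 0.160, d = 0.180.
taxon2–taxon3: 5/25 differ, p = 0.200, d = 0.233.
The smallest distance is between taxon1 and taxon3.

taxon1 and taxon3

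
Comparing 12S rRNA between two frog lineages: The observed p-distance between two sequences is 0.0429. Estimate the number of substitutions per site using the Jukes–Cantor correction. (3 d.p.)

d = −(3/4) ln(1 − 4p/3) = −0.75 ln(1 − 0.0572) = −0.75 ln(0.9428)
  = −0.75 × (-0.058901) = 0.044176 substitutions/site.

0.044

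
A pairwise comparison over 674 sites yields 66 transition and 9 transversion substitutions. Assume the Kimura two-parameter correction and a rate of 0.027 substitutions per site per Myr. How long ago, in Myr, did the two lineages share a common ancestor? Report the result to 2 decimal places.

P = 66/674 ≈ 0.097923 and Q = 9/674 ≈ 0.013353.
Under the Kimura two-parameter model, d = −½ ln(1 − 2P − Q) − ¼ ln(1 − 2Q).
1 − 2P − Q = 0.790801, giving −½ ln(0.790801) = 0.117354.
1 − 2Q = 0.973294, giving −¼ ln(0.973294) = 0.006767.
d = 0.117354 + 0.006767 = 0.124121.
Under a molecular clock d = 2μt, so t = d/(2μ) = 0.124121 / (2 × 0.027) = 2.30 Myr.

2.30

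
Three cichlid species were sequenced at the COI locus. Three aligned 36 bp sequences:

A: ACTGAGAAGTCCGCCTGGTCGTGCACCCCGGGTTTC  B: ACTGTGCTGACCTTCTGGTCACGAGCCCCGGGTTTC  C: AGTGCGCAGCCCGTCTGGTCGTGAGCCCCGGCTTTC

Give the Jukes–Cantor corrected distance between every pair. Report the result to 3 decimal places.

d(A,B) = 0.347, d(A,C) = 0.264, d(B,C) = 0.264

A–B: 10/36 sites differ → p ≈ 0.277778, d = −0.75 ln(1 − 0.370371) = 0.346968 ≈ 0.347.
A–C: 8/36 sites differ → p ≈ 0.222222, d = −0.75 ln(1 − 0.296296) = 0.263548 ≈ 0.264.
B–C: 8/36 sites differ → p ≈ 0.222222, d = −0.75 ln(1 − 0.296296) = 0.263548 ≈ 0.264.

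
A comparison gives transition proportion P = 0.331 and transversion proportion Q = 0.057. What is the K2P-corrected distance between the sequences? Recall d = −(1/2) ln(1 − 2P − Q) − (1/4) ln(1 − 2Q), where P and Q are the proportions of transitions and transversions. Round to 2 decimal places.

0.66

Under the Kimura two-parameter model, d = −½ ln(1 − 2P − Q) − ¼ ln(1 − 2Q).
1 − 2P − Q = 0.281, giving −½ ln(0.281) = 0.634700.
1 − 2Q = 0.886, giving −¼ ln(0.886) = 0.030260.
d = 0.634700 + 0.030260 = 0.664960.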